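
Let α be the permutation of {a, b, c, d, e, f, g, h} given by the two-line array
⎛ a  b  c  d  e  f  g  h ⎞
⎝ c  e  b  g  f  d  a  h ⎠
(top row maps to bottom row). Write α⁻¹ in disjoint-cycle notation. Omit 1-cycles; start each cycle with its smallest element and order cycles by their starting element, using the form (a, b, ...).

(a, g, d, f, e, b, c)

The cycle decomposition of α is (a, c, b, e, f, d, g).
Reversing each cycle (and rotating so the smallest element leads) gives α⁻¹ = (a, g, d, f, e, b, c).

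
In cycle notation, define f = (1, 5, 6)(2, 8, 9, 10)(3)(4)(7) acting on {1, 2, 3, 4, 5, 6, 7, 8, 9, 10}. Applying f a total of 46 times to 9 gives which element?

2

9 lies in the 4-cycle (2, 8, 9, 10).
On a 4-cycle, f^4 is the identity, so f^46 = f^2 there (46 ≡ 2 mod 4).
Stepping 2 places around the cycle: 9 → 10 → 2.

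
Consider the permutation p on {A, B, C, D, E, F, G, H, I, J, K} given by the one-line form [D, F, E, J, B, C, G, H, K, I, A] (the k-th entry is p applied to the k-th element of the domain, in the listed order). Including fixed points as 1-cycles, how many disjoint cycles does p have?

4

The cycle decomposition is (A D J I K)(B F C E)(G)(H), which has 4 cycles (counting 1-cycles).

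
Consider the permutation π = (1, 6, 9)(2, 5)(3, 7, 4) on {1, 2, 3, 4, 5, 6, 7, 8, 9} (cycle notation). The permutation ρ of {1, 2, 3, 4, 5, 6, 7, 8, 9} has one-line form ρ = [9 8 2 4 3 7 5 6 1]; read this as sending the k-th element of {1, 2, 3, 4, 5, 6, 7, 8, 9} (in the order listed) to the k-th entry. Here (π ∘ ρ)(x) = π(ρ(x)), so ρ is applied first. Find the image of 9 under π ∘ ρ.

6

(π ∘ ρ)(9) = π(ρ(9)). ρ(9) = 1, then π(1) = 6. So (π ∘ ρ)(9) = 6.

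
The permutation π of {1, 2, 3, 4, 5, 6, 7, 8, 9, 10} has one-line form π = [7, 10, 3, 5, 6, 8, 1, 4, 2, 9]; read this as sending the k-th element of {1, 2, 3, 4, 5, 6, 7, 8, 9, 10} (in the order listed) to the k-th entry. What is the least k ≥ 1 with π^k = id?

12

Decomposing into disjoint cycles gives cycle lengths 4, 3, 2, 1.
The order is lcm(4, 3, 2) = 12.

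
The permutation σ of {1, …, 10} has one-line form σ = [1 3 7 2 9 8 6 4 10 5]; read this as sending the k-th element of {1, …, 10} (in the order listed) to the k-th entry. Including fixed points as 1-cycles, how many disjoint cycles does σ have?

The cycle decomposition is (1)(2, 3, 7, 6, 8, 4)(5, 9, 10), which has 3 cycles (counting 1-cycles).

3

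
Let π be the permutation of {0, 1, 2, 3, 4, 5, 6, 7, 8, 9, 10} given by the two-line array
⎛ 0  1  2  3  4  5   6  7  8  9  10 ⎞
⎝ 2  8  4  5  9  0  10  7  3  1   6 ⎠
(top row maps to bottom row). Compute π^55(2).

0

Tracing 2 → 4 → … returns to 2 after 8 steps, so 2 lies in an 8-cycle (0, 2, 4, 9, 1, 8, 3, 5).
On an 8-cycle, π^8 is the identity, so π^55 = π^7 there (55 ≡ 7 mod 8).
Stepping 7 places around the cycle: 2 → 4 → 9 → 1 → 8 → 3 → 5 → 0.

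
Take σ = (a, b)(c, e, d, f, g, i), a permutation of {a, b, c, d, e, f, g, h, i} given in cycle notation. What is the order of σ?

The cycle type of σ is (6, 2, 1).
The order is lcm(6, 2) = 6.

6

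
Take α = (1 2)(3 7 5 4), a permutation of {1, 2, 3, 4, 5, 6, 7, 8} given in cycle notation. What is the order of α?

4

The disjoint cycles have lengths 4, 2, 1, 1.
The order of α is the least common multiple of its cycle lengths: lcm(4, 2) = 4.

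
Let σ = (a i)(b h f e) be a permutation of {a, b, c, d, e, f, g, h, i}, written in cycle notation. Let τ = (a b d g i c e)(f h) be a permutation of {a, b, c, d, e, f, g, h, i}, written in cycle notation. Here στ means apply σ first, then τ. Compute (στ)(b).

First apply σ: σ(b) = h, then τ(h) = f. Thus (στ)(b) = f.

f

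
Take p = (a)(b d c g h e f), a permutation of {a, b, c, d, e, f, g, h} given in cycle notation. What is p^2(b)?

b lies in the 7-cycle (b d c g h e f).
Stepping 2 places around the cycle: b → d → c.

c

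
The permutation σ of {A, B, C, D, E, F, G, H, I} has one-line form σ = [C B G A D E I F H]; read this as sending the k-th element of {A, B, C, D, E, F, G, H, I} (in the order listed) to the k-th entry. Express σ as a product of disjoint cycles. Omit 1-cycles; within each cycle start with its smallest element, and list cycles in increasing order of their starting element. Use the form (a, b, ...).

(A, C, G, I, H, F, E, D)

Start at A and follow images: A → C → G → I → H → F → E → D → A, giving the cycle (A, C, G, I, H, F, E, D).
Continuing from each remaining unvisited element yields (A, C, G, I, H, F, E, D).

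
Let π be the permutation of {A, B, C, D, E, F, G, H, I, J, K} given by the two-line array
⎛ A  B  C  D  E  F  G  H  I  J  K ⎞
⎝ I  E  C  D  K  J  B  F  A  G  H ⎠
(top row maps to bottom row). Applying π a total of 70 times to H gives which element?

H

Tracing H → F → … returns to H after 7 steps, so H lies in a 7-cycle (B, E, K, H, F, J, G).
Powers repeat with period 7 on this cycle, and 70 mod 7 = 0, so π^70(H) = π^0(H).
So π^70(H) = H.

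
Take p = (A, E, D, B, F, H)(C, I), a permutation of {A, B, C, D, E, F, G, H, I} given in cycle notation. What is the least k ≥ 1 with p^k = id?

6

The disjoint cycles have lengths 6, 2, 1.
Since disjoint cycles commute, ord(p) = lcm(6, 2) = 6.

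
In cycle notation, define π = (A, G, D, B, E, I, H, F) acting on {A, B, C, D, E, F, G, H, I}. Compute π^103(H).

I

H lies in the 8-cycle (A, G, D, B, E, I, H, F).
Since the cycle has length 8, π^103 acts on it the same as π^7 (103 mod 8 = 7).
Stepping 7 places around the cycle: H → F → A → G → D → B → E → I.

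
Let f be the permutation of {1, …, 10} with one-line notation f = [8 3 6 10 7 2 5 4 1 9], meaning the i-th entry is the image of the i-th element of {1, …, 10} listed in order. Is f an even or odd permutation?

odd

In disjoint-cycle form the cycle lengths are 5, 3, 2.
A cycle of length ℓ contributes ℓ−1 transpositions, so f is a product of 4 + 2 + 1 = 7 transpositions — odd.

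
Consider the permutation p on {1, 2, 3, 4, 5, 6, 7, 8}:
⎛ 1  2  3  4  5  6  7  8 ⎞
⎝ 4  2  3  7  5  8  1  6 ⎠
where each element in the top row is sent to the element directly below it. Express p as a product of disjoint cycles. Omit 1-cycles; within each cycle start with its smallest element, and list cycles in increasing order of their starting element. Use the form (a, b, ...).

(1, 4, 7)(6, 8)

Start at 1 and follow images: 1 → 4 → 7 → 1, giving the cycle (1, 4, 7).
Continuing from each remaining unvisited element yields (1, 4, 7)(6, 8).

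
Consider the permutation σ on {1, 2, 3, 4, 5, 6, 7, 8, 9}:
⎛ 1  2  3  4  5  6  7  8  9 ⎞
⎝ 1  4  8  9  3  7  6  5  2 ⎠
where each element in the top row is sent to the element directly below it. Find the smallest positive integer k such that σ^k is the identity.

6

The disjoint-cycle form of σ has cycle lengths 3, 3, 2, 1.
Since disjoint cycles commute, ord(σ) = lcm(3, 3, 2) = 6.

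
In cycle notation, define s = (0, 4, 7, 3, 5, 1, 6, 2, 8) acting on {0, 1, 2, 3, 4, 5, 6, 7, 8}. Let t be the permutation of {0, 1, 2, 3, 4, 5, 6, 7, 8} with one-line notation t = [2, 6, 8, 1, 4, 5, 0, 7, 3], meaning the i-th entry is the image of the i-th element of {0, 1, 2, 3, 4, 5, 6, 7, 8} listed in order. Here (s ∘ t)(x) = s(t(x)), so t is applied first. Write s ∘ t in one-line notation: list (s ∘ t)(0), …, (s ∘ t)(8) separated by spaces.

8 2 0 6 7 1 4 3 5

(s ∘ t)(x) = s(t(x)). Computing each image: s(t(0)) = s(2) = 8, s(t(1)) = s(6) = 2, s(t(2)) = s(8) = 0, s(t(3)) = s(1) = 6, s(t(4)) = s(4) = 7, s(t(5)) = s(5) = 1, s(t(6)) = s(0) = 4, s(t(7)) = s(7) = 3, s(t(8)) = s(3) = 5.
Hence s ∘ t = [8 2 0 6 7 1 4 3 5].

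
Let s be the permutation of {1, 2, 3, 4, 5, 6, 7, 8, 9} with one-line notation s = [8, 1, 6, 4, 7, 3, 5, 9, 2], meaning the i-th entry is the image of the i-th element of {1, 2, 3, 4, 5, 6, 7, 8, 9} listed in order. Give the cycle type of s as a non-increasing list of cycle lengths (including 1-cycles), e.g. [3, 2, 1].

The disjoint cycles are (1, 8, 9, 2)(3, 6)(4)(5, 7), with lengths 4, 2, 2, 1 in non-increasing order.

[4, 2, 2, 1]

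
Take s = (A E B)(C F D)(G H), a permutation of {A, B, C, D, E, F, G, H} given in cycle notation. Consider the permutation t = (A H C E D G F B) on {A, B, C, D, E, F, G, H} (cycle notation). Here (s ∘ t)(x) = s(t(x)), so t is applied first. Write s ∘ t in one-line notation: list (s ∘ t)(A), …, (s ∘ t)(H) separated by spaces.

G E B H C A D F

(s ∘ t)(x) = s(t(x)). Computing each image: s(t(A)) = s(H) = G, s(t(B)) = s(A) = E, s(t(C)) = s(E) = B, s(t(D)) = s(G) = H, s(t(E)) = s(D) = C, s(t(F)) = s(B) = A, s(t(G)) = s(F) = D, s(t(H)) = s(C) = F.
Hence s ∘ t = [G E B H C A D F].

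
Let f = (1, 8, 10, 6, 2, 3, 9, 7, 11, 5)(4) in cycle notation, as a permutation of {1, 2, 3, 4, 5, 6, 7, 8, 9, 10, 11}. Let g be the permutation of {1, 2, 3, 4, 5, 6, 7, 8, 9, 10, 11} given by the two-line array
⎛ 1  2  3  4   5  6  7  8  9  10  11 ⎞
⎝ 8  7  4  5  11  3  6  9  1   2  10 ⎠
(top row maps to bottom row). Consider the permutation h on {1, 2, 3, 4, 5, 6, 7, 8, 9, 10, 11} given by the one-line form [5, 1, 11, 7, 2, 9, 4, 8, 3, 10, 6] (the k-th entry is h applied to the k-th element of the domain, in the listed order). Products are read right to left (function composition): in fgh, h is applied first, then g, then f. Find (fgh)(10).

(fgh)(10) = f(g(h(10))). h(10) = 10, then g(10) = 2, then f(2) = 3, so the result is 3.

3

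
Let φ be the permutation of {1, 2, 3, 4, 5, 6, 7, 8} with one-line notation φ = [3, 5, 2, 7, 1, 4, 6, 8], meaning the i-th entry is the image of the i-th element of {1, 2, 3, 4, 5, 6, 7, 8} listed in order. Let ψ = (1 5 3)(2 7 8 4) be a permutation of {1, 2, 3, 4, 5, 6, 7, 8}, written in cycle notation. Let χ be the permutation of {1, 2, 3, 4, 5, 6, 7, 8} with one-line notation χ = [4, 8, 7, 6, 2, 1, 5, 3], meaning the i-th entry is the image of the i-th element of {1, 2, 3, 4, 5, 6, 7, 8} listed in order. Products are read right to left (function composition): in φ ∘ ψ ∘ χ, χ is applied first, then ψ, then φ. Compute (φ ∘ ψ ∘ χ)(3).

8

(φ ∘ ψ ∘ χ)(3) = φ(ψ(χ(3))). χ(3) = 7, then ψ(7) = 8, then φ(8) = 8, so the result is 8.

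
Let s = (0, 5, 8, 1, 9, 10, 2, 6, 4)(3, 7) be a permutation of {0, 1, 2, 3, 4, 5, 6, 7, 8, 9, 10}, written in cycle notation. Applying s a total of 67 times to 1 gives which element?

6

1 lies in the 9-cycle (0, 5, 8, 1, 9, 10, 2, 6, 4).
Since the cycle has length 9, s^67 acts on it the same as s^4 (67 mod 9 = 4).
Advancing 4 steps from 1: 1 → 9 → 10 → 2 → 6.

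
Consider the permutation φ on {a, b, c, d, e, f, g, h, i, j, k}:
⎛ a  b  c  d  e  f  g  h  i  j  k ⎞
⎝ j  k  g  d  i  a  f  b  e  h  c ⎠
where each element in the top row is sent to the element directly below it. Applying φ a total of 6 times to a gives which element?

g

Tracing a → j → … returns to a after 8 steps, so a lies in an 8-cycle (a j h b k c g f).
Stepping 6 places around the cycle: a → j → h → b → k → c → g.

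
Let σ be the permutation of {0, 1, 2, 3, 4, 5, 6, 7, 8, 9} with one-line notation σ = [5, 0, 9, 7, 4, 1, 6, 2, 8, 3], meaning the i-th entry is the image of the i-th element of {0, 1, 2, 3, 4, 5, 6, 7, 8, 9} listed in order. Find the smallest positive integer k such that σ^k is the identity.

12

Decomposing into disjoint cycles gives cycle lengths 4, 3, 1, 1, 1.
The order of σ is the least common multiple of its cycle lengths: lcm(4, 3) = 12.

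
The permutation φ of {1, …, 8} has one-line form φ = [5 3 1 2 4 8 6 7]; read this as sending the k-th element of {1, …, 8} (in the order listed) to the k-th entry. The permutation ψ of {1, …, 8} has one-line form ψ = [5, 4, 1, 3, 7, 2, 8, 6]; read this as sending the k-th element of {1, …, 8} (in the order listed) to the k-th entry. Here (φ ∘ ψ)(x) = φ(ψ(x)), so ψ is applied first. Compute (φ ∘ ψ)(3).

ψ(3) = 1, then φ(1) = 5; composing gives (φ ∘ ψ)(3) = 5.

5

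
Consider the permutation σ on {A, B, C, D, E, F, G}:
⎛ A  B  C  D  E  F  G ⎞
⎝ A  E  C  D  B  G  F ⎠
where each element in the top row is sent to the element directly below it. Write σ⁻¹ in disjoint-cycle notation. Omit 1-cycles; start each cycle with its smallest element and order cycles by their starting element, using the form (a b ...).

The cycle decomposition of σ is (B E)(F G).
The inverse reverses every cycle; in canonical form, σ⁻¹ = (B E)(F G).

(B E)(F G)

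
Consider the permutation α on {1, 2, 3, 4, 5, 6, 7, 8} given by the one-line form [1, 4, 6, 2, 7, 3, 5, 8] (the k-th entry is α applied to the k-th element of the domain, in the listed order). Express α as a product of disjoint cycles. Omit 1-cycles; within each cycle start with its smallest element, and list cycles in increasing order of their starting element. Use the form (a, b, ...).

From 2: 2 → 4 → 2, closing the cycle (2, 4).
Continuing from each remaining unvisited element yields (2, 4)(3, 6)(5, 7).

(2, 4)(3, 6)(5, 7)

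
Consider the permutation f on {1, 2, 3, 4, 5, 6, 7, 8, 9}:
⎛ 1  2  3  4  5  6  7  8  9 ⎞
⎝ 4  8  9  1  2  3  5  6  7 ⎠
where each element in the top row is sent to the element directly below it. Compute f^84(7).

Tracing 7 → 5 → … returns to 7 after 7 steps, so 7 lies in a 7-cycle (2 8 6 3 9 7 5).
Since the cycle has length 7, f^84 acts on it the same as f^0 (84 mod 7 = 0).
So f^84(7) = 7.

7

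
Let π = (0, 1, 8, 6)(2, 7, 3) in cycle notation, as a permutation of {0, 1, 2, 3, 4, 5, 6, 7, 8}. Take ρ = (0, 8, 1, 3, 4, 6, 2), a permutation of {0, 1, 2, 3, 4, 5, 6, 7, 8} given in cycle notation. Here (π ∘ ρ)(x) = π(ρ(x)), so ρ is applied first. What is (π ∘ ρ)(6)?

ρ(6) = 2, then π(2) = 7; composing gives (π ∘ ρ)(6) = 7.

7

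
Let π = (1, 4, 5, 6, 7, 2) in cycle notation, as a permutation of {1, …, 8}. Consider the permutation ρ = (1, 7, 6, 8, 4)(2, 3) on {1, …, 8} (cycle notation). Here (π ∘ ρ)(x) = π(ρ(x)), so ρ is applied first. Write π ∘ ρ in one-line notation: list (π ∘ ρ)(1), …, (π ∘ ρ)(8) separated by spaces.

(π ∘ ρ)(x) = π(ρ(x)). Computing each image: π(ρ(1)) = π(7) = 2, π(ρ(2)) = π(3) = 3, π(ρ(3)) = π(2) = 1, π(ρ(4)) = π(1) = 4, π(ρ(5)) = π(5) = 6, π(ρ(6)) = π(8) = 8, π(ρ(7)) = π(6) = 7, π(ρ(8)) = π(4) = 5.
Hence π ∘ ρ = [2 3 1 4 6 8 7 5].

2 3 1 4 6 8 7 5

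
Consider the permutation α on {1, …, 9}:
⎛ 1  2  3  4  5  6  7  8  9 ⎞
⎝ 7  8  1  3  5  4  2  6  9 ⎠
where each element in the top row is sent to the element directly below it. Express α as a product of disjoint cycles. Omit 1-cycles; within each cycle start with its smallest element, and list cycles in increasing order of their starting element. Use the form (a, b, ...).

(1, 7, 2, 8, 6, 4, 3)

Iterating α from 1 gives 1 → 7 → 2 → 8 → 6 → 4 → 3 → 1; that is the 7-cycle (1, 7, 2, 8, 6, 4, 3).
Repeating from the next unused element and collecting all non-trivial cycles gives (1, 7, 2, 8, 6, 4, 3).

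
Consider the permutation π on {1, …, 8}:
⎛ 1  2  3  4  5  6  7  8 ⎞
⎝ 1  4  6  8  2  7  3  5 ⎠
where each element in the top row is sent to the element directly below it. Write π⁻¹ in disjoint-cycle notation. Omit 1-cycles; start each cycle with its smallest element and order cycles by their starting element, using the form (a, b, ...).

(2, 5, 8, 4)(3, 7, 6)

The cycle decomposition of π is (2, 4, 8, 5)(3, 6, 7).
The inverse reverses every cycle; in canonical form, π⁻¹ = (2, 5, 8, 4)(3, 7, 6).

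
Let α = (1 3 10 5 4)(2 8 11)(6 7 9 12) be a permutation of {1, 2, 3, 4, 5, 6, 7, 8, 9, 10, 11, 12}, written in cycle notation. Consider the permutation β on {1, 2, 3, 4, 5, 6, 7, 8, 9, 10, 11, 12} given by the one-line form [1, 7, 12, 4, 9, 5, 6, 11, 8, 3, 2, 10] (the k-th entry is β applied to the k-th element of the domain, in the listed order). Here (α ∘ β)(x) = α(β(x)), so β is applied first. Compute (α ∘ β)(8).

2

First apply β: β(8) = 11, then α(11) = 2. Thus (α ∘ β)(8) = 2.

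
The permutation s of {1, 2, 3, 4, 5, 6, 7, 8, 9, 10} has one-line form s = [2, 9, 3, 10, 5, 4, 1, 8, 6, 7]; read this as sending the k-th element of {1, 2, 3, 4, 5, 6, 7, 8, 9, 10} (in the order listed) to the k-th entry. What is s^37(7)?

Tracing 7 → 1 → … returns to 7 after 7 steps, so 7 lies in a 7-cycle (1, 2, 9, 6, 4, 10, 7).
Powers repeat with period 7 on this cycle, and 37 mod 7 = 2, so s^37(7) = s^2(7).
Stepping 2 places around the cycle: 7 → 1 → 2.

2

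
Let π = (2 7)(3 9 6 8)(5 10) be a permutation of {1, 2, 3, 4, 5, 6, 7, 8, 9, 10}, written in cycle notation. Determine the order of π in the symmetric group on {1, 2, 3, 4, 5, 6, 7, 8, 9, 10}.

4

The disjoint cycles have lengths 4, 2, 2, 1, 1.
The order is lcm(4, 2, 2) = 4.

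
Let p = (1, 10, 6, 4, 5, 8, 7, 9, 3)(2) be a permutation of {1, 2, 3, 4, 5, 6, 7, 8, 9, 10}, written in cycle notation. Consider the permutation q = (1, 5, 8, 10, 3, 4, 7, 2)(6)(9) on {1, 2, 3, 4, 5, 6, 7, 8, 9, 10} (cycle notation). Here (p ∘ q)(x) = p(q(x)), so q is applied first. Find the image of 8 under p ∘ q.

q(8) = 10, then p(10) = 6; composing gives (p ∘ q)(8) = 6.

6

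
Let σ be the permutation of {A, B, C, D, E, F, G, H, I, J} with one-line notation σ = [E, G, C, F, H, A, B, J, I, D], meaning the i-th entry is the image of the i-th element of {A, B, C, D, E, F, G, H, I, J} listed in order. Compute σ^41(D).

Tracing D → F → … returns to D after 6 steps, so D lies in a 6-cycle (A E H J D F).
Since the cycle has length 6, σ^41 acts on it the same as σ^5 (41 mod 6 = 5).
Advancing 5 steps from D: D → F → A → E → H → J.

J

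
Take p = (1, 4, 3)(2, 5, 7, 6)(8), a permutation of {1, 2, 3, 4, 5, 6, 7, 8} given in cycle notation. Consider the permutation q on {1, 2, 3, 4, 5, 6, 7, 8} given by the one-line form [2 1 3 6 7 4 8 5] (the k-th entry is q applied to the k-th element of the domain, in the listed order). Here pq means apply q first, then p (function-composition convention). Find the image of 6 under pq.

3

q(6) = 4, then p(4) = 3; composing gives (pq)(6) = 3.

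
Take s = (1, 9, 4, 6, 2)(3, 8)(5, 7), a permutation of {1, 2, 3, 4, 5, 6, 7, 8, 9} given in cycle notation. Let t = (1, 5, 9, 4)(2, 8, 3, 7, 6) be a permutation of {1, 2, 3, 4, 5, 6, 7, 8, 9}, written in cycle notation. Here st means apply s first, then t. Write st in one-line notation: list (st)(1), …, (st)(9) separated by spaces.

(st)(x) = t(s(x)). Computing each image: t(s(1)) = t(9) = 4, t(s(2)) = t(1) = 5, t(s(3)) = t(8) = 3, t(s(4)) = t(6) = 2, t(s(5)) = t(7) = 6, t(s(6)) = t(2) = 8, t(s(7)) = t(5) = 9, t(s(8)) = t(3) = 7, t(s(9)) = t(4) = 1.
Hence st = [4 5 3 2 6 8 9 7 1].

4 5 3 2 6 8 9 7 1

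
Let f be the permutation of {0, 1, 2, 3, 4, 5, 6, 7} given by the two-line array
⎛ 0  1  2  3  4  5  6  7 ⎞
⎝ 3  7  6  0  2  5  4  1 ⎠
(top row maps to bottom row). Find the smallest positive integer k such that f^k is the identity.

6

The disjoint-cycle form of f has cycle lengths 3, 2, 2, 1.
The order of f is the least common multiple of its cycle lengths: lcm(3, 2, 2) = 6.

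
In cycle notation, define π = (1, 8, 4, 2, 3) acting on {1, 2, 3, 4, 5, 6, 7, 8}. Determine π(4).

2

4 appears in (1, 8, 4, 2, 3); the next entry (wrapping around) is 2.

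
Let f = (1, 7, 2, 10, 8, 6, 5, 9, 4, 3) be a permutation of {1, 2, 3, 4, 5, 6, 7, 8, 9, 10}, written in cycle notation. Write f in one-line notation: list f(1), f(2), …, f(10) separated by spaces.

Reading each image from the cycles: 1↦7, 2↦10, 3↦1, 4↦3, 5↦9, 6↦5, 7↦2, 8↦6, 9↦4, 10↦8.
Listing these in domain order gives 7 10 1 3 9 5 2 6 4 8.

7 10 1 3 9 5 2 6 4 8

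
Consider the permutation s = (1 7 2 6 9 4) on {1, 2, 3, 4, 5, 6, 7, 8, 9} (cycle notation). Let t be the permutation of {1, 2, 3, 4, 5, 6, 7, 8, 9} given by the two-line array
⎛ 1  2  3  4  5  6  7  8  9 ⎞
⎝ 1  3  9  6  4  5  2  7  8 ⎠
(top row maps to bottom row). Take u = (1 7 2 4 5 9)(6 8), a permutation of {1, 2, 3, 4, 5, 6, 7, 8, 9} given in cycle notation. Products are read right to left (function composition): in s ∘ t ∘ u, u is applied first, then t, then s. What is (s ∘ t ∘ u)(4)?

1

Apply the permutations in order: u(4) = 5, then t(5) = 4, then s(4) = 1. So (s ∘ t ∘ u)(4) = 1.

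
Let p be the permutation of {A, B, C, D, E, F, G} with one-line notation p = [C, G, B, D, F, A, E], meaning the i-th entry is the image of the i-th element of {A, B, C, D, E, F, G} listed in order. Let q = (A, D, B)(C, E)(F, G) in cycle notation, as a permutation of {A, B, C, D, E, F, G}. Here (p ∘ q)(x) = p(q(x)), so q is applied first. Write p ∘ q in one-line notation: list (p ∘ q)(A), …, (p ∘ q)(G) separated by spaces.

For each element, apply q then p: A → D → D; B → A → C; C → E → F; D → B → G; E → C → B; F → G → E; G → F → A.
Collecting the images, p ∘ q = [D C F G B E A].

D C F G B E A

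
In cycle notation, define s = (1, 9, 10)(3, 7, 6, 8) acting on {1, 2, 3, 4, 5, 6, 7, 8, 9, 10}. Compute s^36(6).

6 lies in the 4-cycle (3, 7, 6, 8).
Since the cycle has length 4, s^36 acts on it the same as s^0 (36 mod 4 = 0).
So s^36(6) = 6.

6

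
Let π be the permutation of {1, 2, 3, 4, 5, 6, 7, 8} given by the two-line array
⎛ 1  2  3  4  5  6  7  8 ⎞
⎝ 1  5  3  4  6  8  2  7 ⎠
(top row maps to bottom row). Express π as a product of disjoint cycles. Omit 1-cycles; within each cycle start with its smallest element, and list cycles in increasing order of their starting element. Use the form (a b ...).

Iterating π from 2 gives 2 → 5 → 6 → 8 → 7 → 2; that is the 5-cycle (2 5 6 8 7).
Repeating from the next unused element and collecting all non-trivial cycles gives (2 5 6 8 7).

(2 5 6 8 7)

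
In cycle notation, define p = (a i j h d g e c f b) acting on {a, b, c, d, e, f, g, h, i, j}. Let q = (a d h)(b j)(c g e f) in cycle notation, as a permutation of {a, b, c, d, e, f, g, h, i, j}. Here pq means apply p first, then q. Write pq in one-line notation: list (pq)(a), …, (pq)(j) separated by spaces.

i d c e g j f h b a

(pq)(x) = q(p(x)). Computing each image: q(p(a)) = q(i) = i, q(p(b)) = q(a) = d, q(p(c)) = q(f) = c, q(p(d)) = q(g) = e, q(p(e)) = q(c) = g, q(p(f)) = q(b) = j, q(p(g)) = q(e) = f, q(p(h)) = q(d) = h, q(p(i)) = q(j) = b, q(p(j)) = q(h) = a.
Hence pq = [i d c e g j f h b a].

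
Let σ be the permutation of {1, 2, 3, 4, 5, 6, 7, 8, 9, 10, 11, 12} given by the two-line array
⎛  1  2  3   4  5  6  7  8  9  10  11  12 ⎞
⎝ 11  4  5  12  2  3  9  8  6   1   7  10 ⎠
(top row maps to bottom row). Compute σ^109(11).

Tracing 11 → 7 → … returns to 11 after 11 steps, so 11 lies in an 11-cycle (1, 11, 7, 9, 6, 3, 5, 2, 4, 12, 10).
Powers repeat with period 11 on this cycle, and 109 mod 11 = 10, so σ^109(11) = σ^10(11).
Stepping 10 places around the cycle: 11 → 7 → 9 → 6 → 3 → 5 → 2 → 4 → 12 → 10 → 1.

1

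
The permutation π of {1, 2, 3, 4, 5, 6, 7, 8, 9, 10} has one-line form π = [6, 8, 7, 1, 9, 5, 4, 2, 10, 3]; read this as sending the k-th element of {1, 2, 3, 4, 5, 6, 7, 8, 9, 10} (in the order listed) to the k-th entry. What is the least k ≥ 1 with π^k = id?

Decomposing into disjoint cycles gives cycle lengths 8, 2.
Since disjoint cycles commute, ord(π) = lcm(8, 2) = 8.

8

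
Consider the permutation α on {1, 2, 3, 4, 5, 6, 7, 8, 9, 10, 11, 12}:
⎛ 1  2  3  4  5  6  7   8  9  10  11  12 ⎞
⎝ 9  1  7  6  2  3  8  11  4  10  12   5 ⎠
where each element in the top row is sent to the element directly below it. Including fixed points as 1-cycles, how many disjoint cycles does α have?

2

The cycle decomposition is (1 9 4 6 3 7 8 11 12 5 2)(10), which has 2 cycles (counting 1-cycles).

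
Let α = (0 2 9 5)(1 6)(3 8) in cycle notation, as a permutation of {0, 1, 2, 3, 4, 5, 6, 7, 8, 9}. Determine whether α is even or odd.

The cycle lengths are 4, 2, 2, 1, 1.
A cycle is odd iff its length is even; α has 3 even-length cycles, so sgn(α) = (−1)^3 and α is odd.

odd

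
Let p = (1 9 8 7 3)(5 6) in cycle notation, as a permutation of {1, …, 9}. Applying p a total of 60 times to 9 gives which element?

9

9 lies in the 5-cycle (1 9 8 7 3).
Since the cycle has length 5, p^60 acts on it the same as p^0 (60 mod 5 = 0).
So p^60(9) = 9.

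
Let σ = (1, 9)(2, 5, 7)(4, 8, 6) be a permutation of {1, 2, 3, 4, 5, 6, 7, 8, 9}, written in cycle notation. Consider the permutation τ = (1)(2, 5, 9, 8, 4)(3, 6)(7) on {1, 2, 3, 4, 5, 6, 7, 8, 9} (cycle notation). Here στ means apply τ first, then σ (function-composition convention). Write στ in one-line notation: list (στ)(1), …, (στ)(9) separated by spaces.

(στ)(x) = σ(τ(x)). Computing each image: σ(τ(1)) = σ(1) = 9, σ(τ(2)) = σ(5) = 7, σ(τ(3)) = σ(6) = 4, σ(τ(4)) = σ(2) = 5, σ(τ(5)) = σ(9) = 1, σ(τ(6)) = σ(3) = 3, σ(τ(7)) = σ(7) = 2, σ(τ(8)) = σ(4) = 8, σ(τ(9)) = σ(8) = 6.
Hence στ = [9 7 4 5 1 3 2 8 6].

9 7 4 5 1 3 2 8 6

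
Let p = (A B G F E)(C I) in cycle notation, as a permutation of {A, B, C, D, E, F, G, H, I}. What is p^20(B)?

B lies in the 5-cycle (A B G F E).
On a 5-cycle, p^5 is the identity, so p^20 = p^0 there (20 ≡ 0 mod 5).
So p^20(B) = B.

B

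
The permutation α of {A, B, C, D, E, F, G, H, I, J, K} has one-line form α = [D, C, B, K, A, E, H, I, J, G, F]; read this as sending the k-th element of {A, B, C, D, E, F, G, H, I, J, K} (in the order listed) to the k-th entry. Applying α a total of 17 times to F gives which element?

A

Tracing F → E → … returns to F after 5 steps, so F lies in a 5-cycle (A, D, K, F, E).
Powers repeat with period 5 on this cycle, and 17 mod 5 = 2, so α^17(F) = α^2(F).
Advancing 2 steps from F: F → E → A.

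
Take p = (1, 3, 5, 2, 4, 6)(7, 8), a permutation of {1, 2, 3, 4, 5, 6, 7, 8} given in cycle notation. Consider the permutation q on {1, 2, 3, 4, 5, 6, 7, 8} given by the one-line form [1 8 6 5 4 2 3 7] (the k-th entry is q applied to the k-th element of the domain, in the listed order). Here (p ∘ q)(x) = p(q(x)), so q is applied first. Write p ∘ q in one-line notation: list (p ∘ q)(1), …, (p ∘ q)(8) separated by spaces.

3 7 1 2 6 4 5 8

(p ∘ q)(x) = p(q(x)). Computing each image: p(q(1)) = p(1) = 3, p(q(2)) = p(8) = 7, p(q(3)) = p(6) = 1, p(q(4)) = p(5) = 2, p(q(5)) = p(4) = 6, p(q(6)) = p(2) = 4, p(q(7)) = p(3) = 5, p(q(8)) = p(7) = 8.
Hence p ∘ q = [3 7 1 2 6 4 5 8].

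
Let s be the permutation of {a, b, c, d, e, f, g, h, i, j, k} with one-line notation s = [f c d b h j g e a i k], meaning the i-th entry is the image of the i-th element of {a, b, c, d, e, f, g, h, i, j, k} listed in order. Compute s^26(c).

b

Tracing c → d → … returns to c after 3 steps, so c lies in a 3-cycle (b, c, d).
Since the cycle has length 3, s^26 acts on it the same as s^2 (26 mod 3 = 2).
Advancing 2 steps from c: c → d → b.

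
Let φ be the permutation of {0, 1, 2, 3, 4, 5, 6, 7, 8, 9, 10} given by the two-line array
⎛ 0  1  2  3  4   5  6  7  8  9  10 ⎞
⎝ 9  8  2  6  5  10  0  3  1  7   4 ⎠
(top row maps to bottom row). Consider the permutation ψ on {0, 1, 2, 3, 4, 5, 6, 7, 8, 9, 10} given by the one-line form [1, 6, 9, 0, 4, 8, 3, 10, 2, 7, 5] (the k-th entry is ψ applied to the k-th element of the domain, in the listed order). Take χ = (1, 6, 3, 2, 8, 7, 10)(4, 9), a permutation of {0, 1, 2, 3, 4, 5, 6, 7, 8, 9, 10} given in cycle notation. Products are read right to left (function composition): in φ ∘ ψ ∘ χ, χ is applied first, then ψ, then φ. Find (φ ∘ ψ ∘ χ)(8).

Apply the permutations in order: χ(8) = 7, then ψ(7) = 10, then φ(10) = 4. So (φ ∘ ψ ∘ χ)(8) = 4.

4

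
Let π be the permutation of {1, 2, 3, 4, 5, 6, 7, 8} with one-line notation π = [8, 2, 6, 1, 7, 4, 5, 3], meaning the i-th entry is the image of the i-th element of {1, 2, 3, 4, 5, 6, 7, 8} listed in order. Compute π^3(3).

1

Tracing 3 → 6 → … returns to 3 after 5 steps, so 3 lies in a 5-cycle (1 8 3 6 4).
Stepping 3 places around the cycle: 3 → 6 → 4 → 1.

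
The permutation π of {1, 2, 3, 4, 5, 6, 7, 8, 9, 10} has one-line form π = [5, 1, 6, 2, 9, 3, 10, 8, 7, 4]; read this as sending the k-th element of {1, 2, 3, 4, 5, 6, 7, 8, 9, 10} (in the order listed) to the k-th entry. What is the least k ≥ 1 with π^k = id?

14

The disjoint-cycle form of π has cycle lengths 7, 2, 1.
Since disjoint cycles commute, ord(π) = lcm(7, 2) = 14.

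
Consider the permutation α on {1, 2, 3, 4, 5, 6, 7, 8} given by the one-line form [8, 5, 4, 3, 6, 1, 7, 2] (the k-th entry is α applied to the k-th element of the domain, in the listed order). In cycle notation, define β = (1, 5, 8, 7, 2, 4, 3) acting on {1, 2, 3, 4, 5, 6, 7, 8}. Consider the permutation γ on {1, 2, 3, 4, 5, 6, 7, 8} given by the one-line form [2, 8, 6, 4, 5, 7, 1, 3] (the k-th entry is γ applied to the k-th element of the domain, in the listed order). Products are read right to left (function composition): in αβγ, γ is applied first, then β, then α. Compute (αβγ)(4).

4

Apply the permutations in order: γ(4) = 4, then β(4) = 3, then α(3) = 4. So (αβγ)(4) = 4.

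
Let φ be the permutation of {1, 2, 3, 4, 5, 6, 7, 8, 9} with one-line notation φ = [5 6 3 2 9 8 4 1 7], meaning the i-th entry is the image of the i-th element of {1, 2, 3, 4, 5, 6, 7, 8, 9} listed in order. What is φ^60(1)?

Tracing 1 → 5 → … returns to 1 after 8 steps, so 1 lies in an 8-cycle (1 5 9 7 4 2 6 8).
Powers repeat with period 8 on this cycle, and 60 mod 8 = 4, so φ^60(1) = φ^4(1).
Stepping 4 places around the cycle: 1 → 5 → 9 → 7 → 4.

4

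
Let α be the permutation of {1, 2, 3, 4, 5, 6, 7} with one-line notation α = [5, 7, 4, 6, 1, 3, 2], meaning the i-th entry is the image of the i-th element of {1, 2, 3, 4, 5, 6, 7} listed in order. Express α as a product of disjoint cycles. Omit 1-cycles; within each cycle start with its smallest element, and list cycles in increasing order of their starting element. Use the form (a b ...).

(1 5)(2 7)(3 4 6)

From 1: 1 → 5 → 1, closing the cycle (1 5).
Continuing from each remaining unvisited element yields (1 5)(2 7)(3 4 6).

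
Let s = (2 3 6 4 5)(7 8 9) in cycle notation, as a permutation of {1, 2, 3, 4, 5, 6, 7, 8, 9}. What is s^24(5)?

5 lies in the 5-cycle (2 3 6 4 5).
Powers repeat with period 5 on this cycle, and 24 mod 5 = 4, so s^24(5) = s^4(5).
Advancing 4 steps from 5: 5 → 2 → 3 → 6 → 4.

4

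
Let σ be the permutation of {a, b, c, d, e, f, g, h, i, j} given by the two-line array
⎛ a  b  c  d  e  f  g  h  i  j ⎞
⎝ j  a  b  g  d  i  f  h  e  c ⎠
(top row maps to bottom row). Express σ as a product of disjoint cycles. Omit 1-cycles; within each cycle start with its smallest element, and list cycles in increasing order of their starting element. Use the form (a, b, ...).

(a, j, c, b)(d, g, f, i, e)

Iterating σ from a gives a → j → c → b → a; that is the 4-cycle (a, j, c, b).
Repeating from the next unused element and collecting all non-trivial cycles gives (a, j, c, b)(d, g, f, i, e).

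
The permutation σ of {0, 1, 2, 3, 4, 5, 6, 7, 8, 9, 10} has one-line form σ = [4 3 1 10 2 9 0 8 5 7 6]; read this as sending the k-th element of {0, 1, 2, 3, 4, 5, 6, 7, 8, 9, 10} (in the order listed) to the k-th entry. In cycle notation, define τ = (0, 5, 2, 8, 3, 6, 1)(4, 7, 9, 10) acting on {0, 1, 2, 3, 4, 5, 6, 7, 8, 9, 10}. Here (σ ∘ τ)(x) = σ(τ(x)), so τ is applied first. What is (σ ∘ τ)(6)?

First apply τ: τ(6) = 1, then σ(1) = 3. Thus (σ ∘ τ)(6) = 3.

3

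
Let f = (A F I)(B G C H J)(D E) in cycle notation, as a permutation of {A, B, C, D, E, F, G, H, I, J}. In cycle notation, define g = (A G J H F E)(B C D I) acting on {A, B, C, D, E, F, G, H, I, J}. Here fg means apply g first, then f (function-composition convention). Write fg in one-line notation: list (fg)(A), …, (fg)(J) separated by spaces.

C H E A F D B I G J

(fg)(x) = f(g(x)). Computing each image: f(g(A)) = f(G) = C, f(g(B)) = f(C) = H, f(g(C)) = f(D) = E, f(g(D)) = f(I) = A, f(g(E)) = f(A) = F, f(g(F)) = f(E) = D, f(g(G)) = f(J) = B, f(g(H)) = f(F) = I, f(g(I)) = f(B) = G, f(g(J)) = f(H) = J.
Hence fg = [C H E A F D B I G J].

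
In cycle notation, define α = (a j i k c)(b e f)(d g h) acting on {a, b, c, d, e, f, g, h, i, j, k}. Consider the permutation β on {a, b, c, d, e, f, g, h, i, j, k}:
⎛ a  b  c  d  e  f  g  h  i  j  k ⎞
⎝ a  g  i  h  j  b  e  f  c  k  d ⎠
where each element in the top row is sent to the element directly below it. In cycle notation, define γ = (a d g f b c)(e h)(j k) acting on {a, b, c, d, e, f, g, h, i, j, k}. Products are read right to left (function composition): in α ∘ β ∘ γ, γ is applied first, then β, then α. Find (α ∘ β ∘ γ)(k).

c

Apply the permutations in order: γ(k) = j, then β(j) = k, then α(k) = c. So (α ∘ β ∘ γ)(k) = c.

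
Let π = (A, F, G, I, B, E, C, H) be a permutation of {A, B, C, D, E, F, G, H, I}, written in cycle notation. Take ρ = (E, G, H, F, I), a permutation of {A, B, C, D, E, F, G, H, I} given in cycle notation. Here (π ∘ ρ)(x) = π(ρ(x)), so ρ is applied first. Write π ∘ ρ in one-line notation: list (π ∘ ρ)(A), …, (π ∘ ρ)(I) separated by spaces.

Chase each element through ρ then π: A → A → F; B → B → E; C → C → H; D → D → D; E → G → I; F → I → B; G → H → A; H → F → G; I → E → C.
So π ∘ ρ in one-line form is F E H D I B A G C.

F E H D I B A G C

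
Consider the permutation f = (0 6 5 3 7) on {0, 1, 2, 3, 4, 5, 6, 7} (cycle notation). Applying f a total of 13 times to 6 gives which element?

6 lies in the 5-cycle (0 6 5 3 7).
Powers repeat with period 5 on this cycle, and 13 mod 5 = 3, so f^13(6) = f^3(6).
Stepping 3 places around the cycle: 6 → 5 → 3 → 7.

7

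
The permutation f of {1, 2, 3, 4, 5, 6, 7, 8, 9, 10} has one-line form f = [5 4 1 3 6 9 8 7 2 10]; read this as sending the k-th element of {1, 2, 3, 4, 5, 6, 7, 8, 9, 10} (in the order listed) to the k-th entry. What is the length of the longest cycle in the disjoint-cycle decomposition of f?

Decomposing into disjoint cycles gives (1 5 6 9 2 4 3)(7 8); the longest has length 7.

7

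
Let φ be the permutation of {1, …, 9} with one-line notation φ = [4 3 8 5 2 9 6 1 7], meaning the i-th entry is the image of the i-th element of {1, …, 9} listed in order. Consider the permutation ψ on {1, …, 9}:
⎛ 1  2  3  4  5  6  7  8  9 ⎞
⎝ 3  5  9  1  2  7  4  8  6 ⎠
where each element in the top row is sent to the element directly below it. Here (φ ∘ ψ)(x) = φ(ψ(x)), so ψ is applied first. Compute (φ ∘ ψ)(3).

7

ψ(3) = 9, then φ(9) = 7; composing gives (φ ∘ ψ)(3) = 7.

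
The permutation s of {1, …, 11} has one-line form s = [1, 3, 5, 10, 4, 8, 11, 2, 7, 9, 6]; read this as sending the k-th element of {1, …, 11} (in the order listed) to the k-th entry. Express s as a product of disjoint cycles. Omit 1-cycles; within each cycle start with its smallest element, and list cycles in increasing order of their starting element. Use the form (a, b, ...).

(2, 3, 5, 4, 10, 9, 7, 11, 6, 8)

From 2: 2 → 3 → 5 → 4 → 10 → 9 → 7 → 11 → 6 → 8 → 2, closing the cycle (2, 3, 5, 4, 10, 9, 7, 11, 6, 8).
Continuing from each remaining unvisited element yields (2, 3, 5, 4, 10, 9, 7, 11, 6, 8).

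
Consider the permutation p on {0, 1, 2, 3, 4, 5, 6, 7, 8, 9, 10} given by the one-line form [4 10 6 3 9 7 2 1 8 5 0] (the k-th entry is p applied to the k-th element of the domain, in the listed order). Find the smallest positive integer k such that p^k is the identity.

The disjoint-cycle form of p has cycle lengths 7, 2, 1, 1.
Since disjoint cycles commute, ord(p) = lcm(7, 2) = 14.

14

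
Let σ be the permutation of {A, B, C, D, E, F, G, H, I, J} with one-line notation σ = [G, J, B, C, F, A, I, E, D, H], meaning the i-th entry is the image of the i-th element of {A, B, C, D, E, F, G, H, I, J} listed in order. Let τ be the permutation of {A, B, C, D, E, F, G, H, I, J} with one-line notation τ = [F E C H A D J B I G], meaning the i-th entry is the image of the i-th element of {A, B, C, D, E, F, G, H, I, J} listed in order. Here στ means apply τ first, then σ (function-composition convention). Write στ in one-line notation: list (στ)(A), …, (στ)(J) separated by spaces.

(στ)(x) = σ(τ(x)). Computing each image: σ(τ(A)) = σ(F) = A, σ(τ(B)) = σ(E) = F, σ(τ(C)) = σ(C) = B, σ(τ(D)) = σ(H) = E, σ(τ(E)) = σ(A) = G, σ(τ(F)) = σ(D) = C, σ(τ(G)) = σ(J) = H, σ(τ(H)) = σ(B) = J, σ(τ(I)) = σ(I) = D, σ(τ(J)) = σ(G) = I.
Hence στ = [A F B E G C H J D I].

A F B E G C H J D I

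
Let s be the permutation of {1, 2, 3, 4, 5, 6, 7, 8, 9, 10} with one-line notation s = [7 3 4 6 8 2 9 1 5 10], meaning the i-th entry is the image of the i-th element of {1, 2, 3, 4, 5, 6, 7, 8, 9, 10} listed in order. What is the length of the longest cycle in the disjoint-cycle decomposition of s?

5

Decomposing into disjoint cycles gives (1, 7, 9, 5, 8)(2, 3, 4, 6); the longest has length 5.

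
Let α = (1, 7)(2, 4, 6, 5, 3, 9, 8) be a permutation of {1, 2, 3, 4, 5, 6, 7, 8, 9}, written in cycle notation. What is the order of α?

14

The disjoint cycles have lengths 7, 2.
The order is lcm(7, 2) = 14.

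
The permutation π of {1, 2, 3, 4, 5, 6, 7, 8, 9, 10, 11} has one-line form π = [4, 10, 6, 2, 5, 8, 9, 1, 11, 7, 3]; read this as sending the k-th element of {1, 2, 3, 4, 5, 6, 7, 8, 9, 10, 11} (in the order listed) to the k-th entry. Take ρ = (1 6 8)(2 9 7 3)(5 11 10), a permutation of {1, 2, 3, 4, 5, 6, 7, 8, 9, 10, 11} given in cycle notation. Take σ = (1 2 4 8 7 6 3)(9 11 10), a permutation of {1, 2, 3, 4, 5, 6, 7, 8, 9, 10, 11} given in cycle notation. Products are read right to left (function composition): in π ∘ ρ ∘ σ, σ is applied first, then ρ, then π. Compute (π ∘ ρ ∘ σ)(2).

Chase 2: σ(2) = 4; ρ(4) = 4; π(4) = 2. Hence (π ∘ ρ ∘ σ)(2) = 2.

2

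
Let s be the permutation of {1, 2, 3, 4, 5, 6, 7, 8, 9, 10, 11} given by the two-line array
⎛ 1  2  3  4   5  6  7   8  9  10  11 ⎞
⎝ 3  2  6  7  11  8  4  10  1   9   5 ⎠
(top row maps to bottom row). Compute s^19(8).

Tracing 8 → 10 → … returns to 8 after 6 steps, so 8 lies in a 6-cycle (1, 3, 6, 8, 10, 9).
Since the cycle has length 6, s^19 acts on it the same as s^1 (19 mod 6 = 1).
Advancing 1 step from 8: 8 → 10.

10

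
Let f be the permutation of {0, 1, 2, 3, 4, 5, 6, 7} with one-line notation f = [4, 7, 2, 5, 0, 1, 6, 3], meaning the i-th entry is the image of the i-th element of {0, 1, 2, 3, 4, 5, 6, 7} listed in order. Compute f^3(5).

3

Tracing 5 → 1 → … returns to 5 after 4 steps, so 5 lies in a 4-cycle (1, 7, 3, 5).
Stepping 3 places around the cycle: 5 → 1 → 7 → 3.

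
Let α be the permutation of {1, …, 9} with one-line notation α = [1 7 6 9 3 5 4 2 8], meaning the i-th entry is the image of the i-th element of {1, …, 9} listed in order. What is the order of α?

15

The disjoint-cycle form of α has cycle lengths 5, 3, 1.
Since disjoint cycles commute, ord(α) = lcm(5, 3) = 15.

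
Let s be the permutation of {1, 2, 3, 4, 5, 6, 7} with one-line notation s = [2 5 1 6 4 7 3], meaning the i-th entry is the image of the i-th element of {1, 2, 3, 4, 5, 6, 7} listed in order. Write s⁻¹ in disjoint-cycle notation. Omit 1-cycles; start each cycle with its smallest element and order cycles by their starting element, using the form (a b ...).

The cycle decomposition of s is (1 2 5 4 6 7 3).
Reversing each cycle (and rotating so the smallest element leads) gives s⁻¹ = (1 3 7 6 4 5 2).

(1 3 7 6 4 5 2)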